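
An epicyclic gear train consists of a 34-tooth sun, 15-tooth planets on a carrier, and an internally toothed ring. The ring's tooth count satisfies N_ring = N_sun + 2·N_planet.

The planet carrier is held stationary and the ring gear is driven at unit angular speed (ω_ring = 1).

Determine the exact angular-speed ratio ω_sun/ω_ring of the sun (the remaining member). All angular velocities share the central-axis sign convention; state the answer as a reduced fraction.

N_ring = 34 + 2·15 = 64
34(ω_s−ω_c) = −64(ω_r−ω_c),  ω_c=0, ω_r=1
ω_s = 0 − (64/34)(1−0) = -32/17
ω_s/ω_r = -32/17

-32/17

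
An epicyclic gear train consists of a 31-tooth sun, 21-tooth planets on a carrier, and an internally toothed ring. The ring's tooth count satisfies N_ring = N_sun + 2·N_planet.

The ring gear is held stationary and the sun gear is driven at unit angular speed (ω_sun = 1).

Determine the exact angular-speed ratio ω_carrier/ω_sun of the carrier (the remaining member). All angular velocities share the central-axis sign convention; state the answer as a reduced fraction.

31/104

N_ring = 31 + 2·21 = 73
31(ω_s−ω_c) = −73(ω_r−ω_c),  ω_r=0, ω_s=1
31(1−ω_c) = −73(0−ω_c)  ⇒  104ω_c = 31  ⇒  ω_c = 31/104
ω_c/ω_s = 31/104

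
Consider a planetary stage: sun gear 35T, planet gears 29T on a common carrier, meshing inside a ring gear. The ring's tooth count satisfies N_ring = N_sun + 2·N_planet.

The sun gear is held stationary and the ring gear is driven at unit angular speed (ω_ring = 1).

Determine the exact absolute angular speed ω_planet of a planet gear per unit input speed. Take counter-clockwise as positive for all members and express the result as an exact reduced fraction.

N_ring = 35 + 2·29 = 93
35(ω_s−ω_c) = −93(ω_r−ω_c),  ω_s=0, ω_r=1
35(0−ω_c) = −93(1−ω_c)  ⇒  128ω_c = 93  ⇒  ω_c = 93/128
sun–planet: 35·(0−93/128) = −29·(ω_p−ω_c)  ⇒  ω_p−ω_c = −(35/29)·(-93/128) = 3255/3712
ω_p = 93/128 + 3255/3712 = 93/58

93/58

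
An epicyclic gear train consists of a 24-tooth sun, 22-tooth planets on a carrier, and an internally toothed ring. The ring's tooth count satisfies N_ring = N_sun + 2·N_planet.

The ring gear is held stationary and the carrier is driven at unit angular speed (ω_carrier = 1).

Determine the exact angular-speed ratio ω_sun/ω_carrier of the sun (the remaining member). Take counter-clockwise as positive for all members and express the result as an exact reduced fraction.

N_ring = 24 + 2·22 = 68
24(ω_s−ω_c) = −68(ω_r−ω_c),  ω_r=0, ω_c=1
ω_s = 1 − (68/24)(0−1) = 23/6
ω_s/ω_c = 23/6

23/6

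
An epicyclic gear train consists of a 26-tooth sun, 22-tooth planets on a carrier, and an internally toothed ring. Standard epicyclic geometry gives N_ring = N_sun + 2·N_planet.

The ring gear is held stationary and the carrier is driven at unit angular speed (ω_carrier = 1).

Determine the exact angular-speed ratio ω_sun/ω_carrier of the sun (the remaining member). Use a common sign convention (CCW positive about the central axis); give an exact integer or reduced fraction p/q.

N_ring = 26 + 2·22 = 70
26(ω_s−ω_c) = −70(ω_r−ω_c),  ω_r=0, ω_c=1
ω_s = 1 − (70/26)(0−1) = 48/13
ω_s/ω_c = 48/13

48/13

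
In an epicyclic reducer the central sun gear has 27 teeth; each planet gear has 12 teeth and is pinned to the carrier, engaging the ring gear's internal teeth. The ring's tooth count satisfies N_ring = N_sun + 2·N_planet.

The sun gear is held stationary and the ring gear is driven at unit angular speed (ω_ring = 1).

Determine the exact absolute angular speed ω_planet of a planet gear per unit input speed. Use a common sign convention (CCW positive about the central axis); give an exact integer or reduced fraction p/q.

17/8

N_ring = 27 + 2·12 = 51
27(ω_s−ω_c) = −51(ω_r−ω_c),  ω_s=0, ω_r=1
27(0−ω_c) = −51(1−ω_c)  ⇒  78ω_c = 51  ⇒  ω_c = 17/26
sun–planet: 27·(0−17/26) = −12·(ω_p−ω_c)  ⇒  ω_p−ω_c = −(27/12)·(-17/26) = 153/104
ω_p = 17/26 + 153/104 = 17/8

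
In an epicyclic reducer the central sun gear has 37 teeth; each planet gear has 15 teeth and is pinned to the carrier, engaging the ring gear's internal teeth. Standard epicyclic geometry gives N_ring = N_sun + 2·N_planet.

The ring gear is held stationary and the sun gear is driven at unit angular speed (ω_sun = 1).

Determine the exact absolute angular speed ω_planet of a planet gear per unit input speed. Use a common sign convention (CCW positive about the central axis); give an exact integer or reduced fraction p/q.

-37/30

N_ring = 37 + 2·15 = 67
37(ω_s−ω_c) = −67(ω_r−ω_c),  ω_r=0, ω_s=1
37(1−ω_c) = −67(0−ω_c)  ⇒  104ω_c = 37  ⇒  ω_c = 37/104
sun–planet: 37·(1−37/104) = −15·(ω_p−ω_c)  ⇒  ω_p−ω_c = −(37/15)·(67/104) = -2479/1560
ω_p = 37/104 − 2479/1560 = -37/30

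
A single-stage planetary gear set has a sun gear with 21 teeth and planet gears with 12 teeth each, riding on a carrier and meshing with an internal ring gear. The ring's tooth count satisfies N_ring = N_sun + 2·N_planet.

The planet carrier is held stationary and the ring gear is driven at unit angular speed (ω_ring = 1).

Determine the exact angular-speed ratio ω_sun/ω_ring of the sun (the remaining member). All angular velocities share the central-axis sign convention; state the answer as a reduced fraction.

-15/7

N_ring = 21 + 2·12 = 45
21(ω_s−ω_c) = −45(ω_r−ω_c),  ω_c=0, ω_r=1
ω_s = 0 − (45/21)(1−0) = -15/7
ω_s/ω_r = -15/7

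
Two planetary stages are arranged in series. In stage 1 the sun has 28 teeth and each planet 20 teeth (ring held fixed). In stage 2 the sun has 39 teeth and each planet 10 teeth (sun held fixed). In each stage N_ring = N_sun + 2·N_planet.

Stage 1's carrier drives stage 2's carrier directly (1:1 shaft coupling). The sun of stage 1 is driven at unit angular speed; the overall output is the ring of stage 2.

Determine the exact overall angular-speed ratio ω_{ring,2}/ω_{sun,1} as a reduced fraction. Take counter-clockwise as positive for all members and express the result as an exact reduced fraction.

Stage 1: N_ring = 28 + 2·20 = 68
Stage 1: 28(ω_s−ω_c) = −68(ω_r−ω_c),  ω_r=0, ω_s=1
Stage 1: 28(1−ω_c) = −68(0−ω_c)  ⇒  96ω_c = 28  ⇒  ω_c = 7/24
  ⇒ ω_c¹/ω_s¹ = 7/24
Stage 2: N_ring = 39 + 2·10 = 59
Stage 2: 39(ω_s−ω_c) = −59(ω_r−ω_c),  ω_s=0, ω_c=1
Stage 2: ω_r = 1 − (39/59)(0−1) = 98/59
  ⇒ ω_r²/ω_c² = 98/59
Coupling ω_c² = ω_c¹ ⇒ overall = 7/24 × 98/59 = 343/708

343/708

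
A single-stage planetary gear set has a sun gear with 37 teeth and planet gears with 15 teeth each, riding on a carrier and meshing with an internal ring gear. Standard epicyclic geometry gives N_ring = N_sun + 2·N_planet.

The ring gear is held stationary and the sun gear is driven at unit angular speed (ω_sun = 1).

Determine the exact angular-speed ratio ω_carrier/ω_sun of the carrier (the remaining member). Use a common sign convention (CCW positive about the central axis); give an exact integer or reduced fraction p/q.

N_ring = 37 + 2·15 = 67
37(ω_s−ω_c) = −67(ω_r−ω_c),  ω_r=0, ω_s=1
37(1−ω_c) = −67(0−ω_c)  ⇒  104ω_c = 37  ⇒  ω_c = 37/104
ω_c/ω_s = 37/104

37/104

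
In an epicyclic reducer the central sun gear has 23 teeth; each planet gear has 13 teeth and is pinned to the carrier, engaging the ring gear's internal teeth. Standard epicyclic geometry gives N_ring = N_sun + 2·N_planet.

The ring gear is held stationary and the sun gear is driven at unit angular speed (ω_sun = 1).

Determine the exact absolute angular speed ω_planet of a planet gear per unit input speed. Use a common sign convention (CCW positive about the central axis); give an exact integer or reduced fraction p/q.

N_ring = 23 + 2·13 = 49
23(ω_s−ω_c) = −49(ω_r−ω_c),  ω_r=0, ω_s=1
23(1−ω_c) = −49(0−ω_c)  ⇒  72ω_c = 23  ⇒  ω_c = 23/72
sun–planet: 23·(1−23/72) = −13·(ω_p−ω_c)  ⇒  ω_p−ω_c = −(23/13)·(49/72) = -1127/936
ω_p = 23/72 − 1127/936 = -23/26

-23/26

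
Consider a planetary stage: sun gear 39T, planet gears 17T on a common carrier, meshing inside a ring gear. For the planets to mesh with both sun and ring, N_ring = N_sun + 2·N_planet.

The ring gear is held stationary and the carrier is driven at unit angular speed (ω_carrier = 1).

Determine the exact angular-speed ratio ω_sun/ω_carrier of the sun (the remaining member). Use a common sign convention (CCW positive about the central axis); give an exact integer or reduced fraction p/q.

N_ring = 39 + 2·17 = 73
39(ω_s−ω_c) = −73(ω_r−ω_c),  ω_r=0, ω_c=1
ω_s = 1 − (73/39)(0−1) = 112/39
ω_s/ω_c = 112/39

112/39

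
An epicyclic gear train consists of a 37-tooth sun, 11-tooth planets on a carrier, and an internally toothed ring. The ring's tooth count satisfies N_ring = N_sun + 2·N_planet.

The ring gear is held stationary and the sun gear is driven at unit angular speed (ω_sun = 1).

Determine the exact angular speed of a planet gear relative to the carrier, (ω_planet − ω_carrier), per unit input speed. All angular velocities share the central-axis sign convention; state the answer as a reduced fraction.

N_ring = 37 + 2·11 = 59
37(ω_s−ω_c) = −59(ω_r−ω_c),  ω_r=0, ω_s=1
37(1−ω_c) = −59(0−ω_c)  ⇒  96ω_c = 37  ⇒  ω_c = 37/96
sun–planet: 37·(1−37/96) = −11·(ω_p−ω_c)  ⇒  ω_p−ω_c = −(37/11)·(59/96) = -2183/1056

-2183/1056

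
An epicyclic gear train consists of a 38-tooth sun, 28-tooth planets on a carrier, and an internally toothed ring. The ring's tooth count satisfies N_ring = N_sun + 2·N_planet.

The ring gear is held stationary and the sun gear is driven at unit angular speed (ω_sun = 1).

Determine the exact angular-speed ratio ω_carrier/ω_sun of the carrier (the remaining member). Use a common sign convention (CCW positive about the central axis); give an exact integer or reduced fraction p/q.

N_ring = 38 + 2·28 = 94
38(ω_s−ω_c) = −94(ω_r−ω_c),  ω_r=0, ω_s=1
38(1−ω_c) = −94(0−ω_c)  ⇒  132ω_c = 38  ⇒  ω_c = 19/66
ω_c/ω_s = 19/66

19/66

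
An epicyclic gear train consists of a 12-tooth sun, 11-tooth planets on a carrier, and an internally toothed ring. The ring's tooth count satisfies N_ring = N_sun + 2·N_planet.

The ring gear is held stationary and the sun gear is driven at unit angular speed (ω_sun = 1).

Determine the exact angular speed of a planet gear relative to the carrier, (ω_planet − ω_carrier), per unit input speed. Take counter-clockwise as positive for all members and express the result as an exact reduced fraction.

-204/253

N_ring = 12 + 2·11 = 34
12(ω_s−ω_c) = −34(ω_r−ω_c),  ω_r=0, ω_s=1
12(1−ω_c) = −34(0−ω_c)  ⇒  46ω_c = 12  ⇒  ω_c = 6/23
sun–planet: 12·(1−6/23) = −11·(ω_p−ω_c)  ⇒  ω_p−ω_c = −(12/11)·(17/23) = -204/253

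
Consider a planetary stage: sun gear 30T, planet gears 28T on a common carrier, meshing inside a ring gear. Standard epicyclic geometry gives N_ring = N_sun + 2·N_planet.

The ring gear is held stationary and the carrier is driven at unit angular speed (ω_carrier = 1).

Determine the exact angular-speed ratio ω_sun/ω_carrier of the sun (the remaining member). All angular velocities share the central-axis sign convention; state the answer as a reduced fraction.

58/15

N_ring = 30 + 2·28 = 86
30(ω_s−ω_c) = −86(ω_r−ω_c),  ω_r=0, ω_c=1
ω_s = 1 − (86/30)(0−1) = 58/15
ω_s/ω_c = 58/15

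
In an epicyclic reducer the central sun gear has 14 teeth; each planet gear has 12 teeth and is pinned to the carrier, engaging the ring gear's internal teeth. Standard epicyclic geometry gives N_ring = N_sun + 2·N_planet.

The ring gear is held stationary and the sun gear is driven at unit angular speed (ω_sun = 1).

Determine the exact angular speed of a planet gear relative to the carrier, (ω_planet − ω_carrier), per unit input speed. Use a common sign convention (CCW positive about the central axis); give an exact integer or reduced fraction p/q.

N_ring = 14 + 2·12 = 38
14(ω_s−ω_c) = −38(ω_r−ω_c),  ω_r=0, ω_s=1
14(1−ω_c) = −38(0−ω_c)  ⇒  52ω_c = 14  ⇒  ω_c = 7/26
sun–planet: 14·(1−7/26) = −12·(ω_p−ω_c)  ⇒  ω_p−ω_c = −(14/12)·(19/26) = -133/156

-133/156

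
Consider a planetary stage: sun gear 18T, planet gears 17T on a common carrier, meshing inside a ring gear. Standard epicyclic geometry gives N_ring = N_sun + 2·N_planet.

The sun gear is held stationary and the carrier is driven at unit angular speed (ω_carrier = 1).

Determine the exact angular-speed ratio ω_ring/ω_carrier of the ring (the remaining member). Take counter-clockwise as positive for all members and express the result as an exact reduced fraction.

N_ring = 18 + 2·17 = 52
18(ω_s−ω_c) = −52(ω_r−ω_c),  ω_s=0, ω_c=1
ω_r = 1 − (18/52)(0−1) = 35/26
ω_r/ω_c = 35/26

35/26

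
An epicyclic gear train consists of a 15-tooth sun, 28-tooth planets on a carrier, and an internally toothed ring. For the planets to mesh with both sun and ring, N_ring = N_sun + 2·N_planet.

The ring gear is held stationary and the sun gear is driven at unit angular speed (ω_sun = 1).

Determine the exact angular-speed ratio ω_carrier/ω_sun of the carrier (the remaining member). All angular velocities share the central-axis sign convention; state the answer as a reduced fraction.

N_ring = 15 + 2·28 = 71
15(ω_s−ω_c) = −71(ω_r−ω_c),  ω_r=0, ω_s=1
15(1−ω_c) = −71(0−ω_c)  ⇒  86ω_c = 15  ⇒  ω_c = 15/86
ω_c/ω_s = 15/86

15/86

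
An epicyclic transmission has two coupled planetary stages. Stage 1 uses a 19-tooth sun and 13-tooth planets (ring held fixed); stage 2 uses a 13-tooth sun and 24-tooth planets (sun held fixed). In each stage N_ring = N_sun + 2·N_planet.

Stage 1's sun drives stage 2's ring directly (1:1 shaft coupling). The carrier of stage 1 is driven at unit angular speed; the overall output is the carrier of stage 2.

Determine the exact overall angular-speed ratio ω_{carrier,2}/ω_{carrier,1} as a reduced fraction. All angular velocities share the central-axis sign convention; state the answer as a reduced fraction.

1952/703

Stage 1: N_ring = 19 + 2·13 = 45
Stage 1: 19(ω_s−ω_c) = −45(ω_r−ω_c),  ω_r=0, ω_c=1
Stage 1: ω_s = 1 − (45/19)(0−1) = 64/19
  ⇒ ω_s¹/ω_c¹ = 64/19
Stage 2: N_ring = 13 + 2·24 = 61
Stage 2: 13(ω_s−ω_c) = −61(ω_r−ω_c),  ω_s=0, ω_r=1
Stage 2: 13(0−ω_c) = −61(1−ω_c)  ⇒  74ω_c = 61  ⇒  ω_c = 61/74
  ⇒ ω_c²/ω_r² = 61/74
Coupling ω_r² = ω_s¹ ⇒ overall = 64/19 × 61/74 = 1952/703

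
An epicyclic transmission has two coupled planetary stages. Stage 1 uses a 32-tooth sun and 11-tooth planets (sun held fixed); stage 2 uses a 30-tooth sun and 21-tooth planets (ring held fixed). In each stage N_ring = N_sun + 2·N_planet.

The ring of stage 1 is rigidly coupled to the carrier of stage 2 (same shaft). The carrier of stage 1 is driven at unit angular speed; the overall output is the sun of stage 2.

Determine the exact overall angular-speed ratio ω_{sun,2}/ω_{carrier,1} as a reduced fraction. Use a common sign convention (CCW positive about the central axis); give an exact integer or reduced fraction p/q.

Stage 1: N_ring = 32 + 2·11 = 54
Stage 1: 32(ω_s−ω_c) = −54(ω_r−ω_c),  ω_s=0, ω_c=1
Stage 1: ω_r = 1 − (32/54)(0−1) = 43/27
  ⇒ ω_r¹/ω_c¹ = 43/27
Stage 2: N_ring = 30 + 2·21 = 72
Stage 2: 30(ω_s−ω_c) = −72(ω_r−ω_c),  ω_r=0, ω_c=1
Stage 2: ω_s = 1 − (72/30)(0−1) = 17/5
  ⇒ ω_s²/ω_c² = 17/5
Coupling ω_c² = ω_r¹ ⇒ overall = 43/27 × 17/5 = 731/135

731/135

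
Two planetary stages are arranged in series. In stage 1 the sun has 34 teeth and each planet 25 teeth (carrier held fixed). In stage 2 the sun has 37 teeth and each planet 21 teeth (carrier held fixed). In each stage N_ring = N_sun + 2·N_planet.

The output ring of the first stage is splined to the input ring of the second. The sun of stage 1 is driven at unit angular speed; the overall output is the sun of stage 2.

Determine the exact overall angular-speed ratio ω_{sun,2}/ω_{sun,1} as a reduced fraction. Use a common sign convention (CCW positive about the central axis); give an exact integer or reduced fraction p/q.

Stage 1: N_ring = 34 + 2·25 = 84
Stage 1: 34(ω_s−ω_c) = −84(ω_r−ω_c),  ω_c=0, ω_s=1
Stage 1: ω_r = 0 − (34/84)(1−0) = -17/42
  ⇒ ω_r¹/ω_s¹ = -17/42
Stage 2: N_ring = 37 + 2·21 = 79
Stage 2: 37(ω_s−ω_c) = −79(ω_r−ω_c),  ω_c=0, ω_r=1
Stage 2: ω_s = 0 − (79/37)(1−0) = -79/37
  ⇒ ω_s²/ω_r² = -79/37
Coupling ω_r² = ω_r¹ ⇒ overall = -17/42 × -79/37 = 1343/1554

1343/1554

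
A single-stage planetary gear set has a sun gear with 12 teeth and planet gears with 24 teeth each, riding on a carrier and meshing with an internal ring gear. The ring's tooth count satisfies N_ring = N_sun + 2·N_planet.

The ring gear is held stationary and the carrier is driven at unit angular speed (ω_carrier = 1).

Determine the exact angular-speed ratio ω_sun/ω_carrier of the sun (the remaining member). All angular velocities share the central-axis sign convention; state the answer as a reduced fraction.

6

N_ring = 12 + 2·24 = 60
12(ω_s−ω_c) = −60(ω_r−ω_c),  ω_r=0, ω_c=1
ω_s = 1 − (60/12)(0−1) = 6
ω_s/ω_c = 6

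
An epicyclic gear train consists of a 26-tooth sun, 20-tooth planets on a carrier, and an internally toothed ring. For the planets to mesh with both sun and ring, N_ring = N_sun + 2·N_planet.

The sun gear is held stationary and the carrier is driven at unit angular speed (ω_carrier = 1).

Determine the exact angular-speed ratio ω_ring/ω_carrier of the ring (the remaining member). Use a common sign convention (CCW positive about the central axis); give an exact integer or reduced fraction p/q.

46/33

N_ring = 26 + 2·20 = 66
26(ω_s−ω_c) = −66(ω_r−ω_c),  ω_s=0, ω_c=1
ω_r = 1 − (26/66)(0−1) = 46/33
ω_r/ω_c = 46/33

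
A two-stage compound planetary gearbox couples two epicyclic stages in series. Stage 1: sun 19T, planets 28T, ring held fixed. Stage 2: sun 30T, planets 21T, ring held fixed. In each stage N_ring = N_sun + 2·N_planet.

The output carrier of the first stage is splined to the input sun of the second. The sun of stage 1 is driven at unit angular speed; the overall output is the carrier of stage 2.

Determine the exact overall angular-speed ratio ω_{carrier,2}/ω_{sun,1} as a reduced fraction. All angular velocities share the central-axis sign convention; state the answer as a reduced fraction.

95/1598

Stage 1: N_ring = 19 + 2·28 = 75
Stage 1: 19(ω_s−ω_c) = −75(ω_r−ω_c),  ω_r=0, ω_s=1
Stage 1: 19(1−ω_c) = −75(0−ω_c)  ⇒  94ω_c = 19  ⇒  ω_c = 19/94
  ⇒ ω_c¹/ω_s¹ = 19/94
Stage 2: N_ring = 30 + 2·21 = 72
Stage 2: 30(ω_s−ω_c) = −72(ω_r−ω_c),  ω_r=0, ω_s=1
Stage 2: 30(1−ω_c) = −72(0−ω_c)  ⇒  102ω_c = 30  ⇒  ω_c = 5/17
  ⇒ ω_c²/ω_s² = 5/17
Coupling ω_s² = ω_c¹ ⇒ overall = 19/94 × 5/17 = 95/1598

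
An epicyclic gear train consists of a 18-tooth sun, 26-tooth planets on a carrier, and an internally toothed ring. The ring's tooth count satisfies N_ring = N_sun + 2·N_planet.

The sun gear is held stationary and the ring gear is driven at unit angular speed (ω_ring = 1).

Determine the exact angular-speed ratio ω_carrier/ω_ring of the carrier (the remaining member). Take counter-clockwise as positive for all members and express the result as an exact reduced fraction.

N_ring = 18 + 2·26 = 70
18(ω_s−ω_c) = −70(ω_r−ω_c),  ω_s=0, ω_r=1
18(0−ω_c) = −70(1−ω_c)  ⇒  88ω_c = 70  ⇒  ω_c = 35/44
ω_c/ω_r = 35/44

35/44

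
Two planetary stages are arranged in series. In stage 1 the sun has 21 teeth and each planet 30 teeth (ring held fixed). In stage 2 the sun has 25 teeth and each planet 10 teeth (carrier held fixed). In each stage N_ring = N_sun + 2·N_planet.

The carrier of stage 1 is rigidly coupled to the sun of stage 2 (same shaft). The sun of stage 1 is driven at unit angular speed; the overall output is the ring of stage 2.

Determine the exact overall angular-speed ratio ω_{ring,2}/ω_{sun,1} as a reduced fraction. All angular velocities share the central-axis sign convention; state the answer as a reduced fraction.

-35/306

Stage 1: N_ring = 21 + 2·30 = 81
Stage 1: 21(ω_s−ω_c) = −81(ω_r−ω_c),  ω_r=0, ω_s=1
Stage 1: 21(1−ω_c) = −81(0−ω_c)  ⇒  102ω_c = 21  ⇒  ω_c = 7/34
  ⇒ ω_c¹/ω_s¹ = 7/34
Stage 2: N_ring = 25 + 2·10 = 45
Stage 2: 25(ω_s−ω_c) = −45(ω_r−ω_c),  ω_c=0, ω_s=1
Stage 2: ω_r = 0 − (25/45)(1−0) = -5/9
  ⇒ ω_r²/ω_s² = -5/9
Coupling ω_s² = ω_c¹ ⇒ overall = 7/34 × -5/9 = -35/306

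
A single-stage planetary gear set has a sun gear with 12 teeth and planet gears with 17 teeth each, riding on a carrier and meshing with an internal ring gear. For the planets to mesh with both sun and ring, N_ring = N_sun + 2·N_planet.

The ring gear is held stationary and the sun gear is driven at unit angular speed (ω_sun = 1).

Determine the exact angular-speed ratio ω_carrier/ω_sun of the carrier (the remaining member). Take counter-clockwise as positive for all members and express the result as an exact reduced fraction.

6/29

N_ring = 12 + 2·17 = 46
12(ω_s−ω_c) = −46(ω_r−ω_c),  ω_r=0, ω_s=1
12(1−ω_c) = −46(0−ω_c)  ⇒  58ω_c = 12  ⇒  ω_c = 6/29
ω_c/ω_s = 6/29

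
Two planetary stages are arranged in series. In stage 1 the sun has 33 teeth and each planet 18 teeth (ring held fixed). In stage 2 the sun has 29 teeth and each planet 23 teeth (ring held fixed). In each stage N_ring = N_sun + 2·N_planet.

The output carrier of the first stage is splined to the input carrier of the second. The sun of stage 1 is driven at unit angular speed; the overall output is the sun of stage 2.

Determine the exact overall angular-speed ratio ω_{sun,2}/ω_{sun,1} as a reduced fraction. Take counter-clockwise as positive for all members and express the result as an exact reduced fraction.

572/493

Stage 1: N_ring = 33 + 2·18 = 69
Stage 1: 33(ω_s−ω_c) = −69(ω_r−ω_c),  ω_r=0, ω_s=1
Stage 1: 33(1−ω_c) = −69(0−ω_c)  ⇒  102ω_c = 33  ⇒  ω_c = 11/34
  ⇒ ω_c¹/ω_s¹ = 11/34
Stage 2: N_ring = 29 + 2·23 = 75
Stage 2: 29(ω_s−ω_c) = −75(ω_r−ω_c),  ω_r=0, ω_c=1
Stage 2: ω_s = 1 − (75/29)(0−1) = 104/29
  ⇒ ω_s²/ω_c² = 104/29
Coupling ω_c² = ω_c¹ ⇒ overall = 11/34 × 104/29 = 572/493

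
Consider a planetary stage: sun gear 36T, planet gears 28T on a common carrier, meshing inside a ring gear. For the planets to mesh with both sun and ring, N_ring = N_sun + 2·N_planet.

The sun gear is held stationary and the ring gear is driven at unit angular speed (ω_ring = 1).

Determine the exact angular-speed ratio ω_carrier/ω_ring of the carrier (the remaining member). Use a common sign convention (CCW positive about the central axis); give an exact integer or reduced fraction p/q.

23/32

N_ring = 36 + 2·28 = 92
36(ω_s−ω_c) = −92(ω_r−ω_c),  ω_s=0, ω_r=1
36(0−ω_c) = −92(1−ω_c)  ⇒  128ω_c = 92  ⇒  ω_c = 23/32
ω_c/ω_r = 23/32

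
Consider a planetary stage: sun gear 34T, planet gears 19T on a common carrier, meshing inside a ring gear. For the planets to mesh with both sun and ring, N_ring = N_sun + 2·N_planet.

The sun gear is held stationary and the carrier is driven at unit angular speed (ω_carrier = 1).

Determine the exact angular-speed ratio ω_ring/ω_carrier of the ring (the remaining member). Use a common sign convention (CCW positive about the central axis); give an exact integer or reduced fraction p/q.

53/36

N_ring = 34 + 2·19 = 72
34(ω_s−ω_c) = −72(ω_r−ω_c),  ω_s=0, ω_c=1
ω_r = 1 − (34/72)(0−1) = 53/36
ω_r/ω_c = 53/36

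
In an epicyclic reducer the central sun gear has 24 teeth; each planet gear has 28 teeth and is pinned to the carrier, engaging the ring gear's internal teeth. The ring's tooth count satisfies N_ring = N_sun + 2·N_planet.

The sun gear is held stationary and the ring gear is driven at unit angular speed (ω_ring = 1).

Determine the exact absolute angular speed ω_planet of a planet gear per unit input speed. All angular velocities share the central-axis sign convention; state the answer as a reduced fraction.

N_ring = 24 + 2·28 = 80
24(ω_s−ω_c) = −80(ω_r−ω_c),  ω_s=0, ω_r=1
24(0−ω_c) = −80(1−ω_c)  ⇒  104ω_c = 80  ⇒  ω_c = 10/13
sun–planet: 24·(0−10/13) = −28·(ω_p−ω_c)  ⇒  ω_p−ω_c = −(24/28)·(-10/13) = 60/91
ω_p = 10/13 + 60/91 = 10/7

10/7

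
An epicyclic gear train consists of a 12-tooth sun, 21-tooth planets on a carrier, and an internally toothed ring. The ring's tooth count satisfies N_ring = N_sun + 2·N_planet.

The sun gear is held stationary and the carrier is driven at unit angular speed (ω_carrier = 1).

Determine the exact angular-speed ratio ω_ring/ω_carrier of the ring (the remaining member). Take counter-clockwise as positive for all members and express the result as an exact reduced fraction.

11/9

N_ring = 12 + 2·21 = 54
12(ω_s−ω_c) = −54(ω_r−ω_c),  ω_s=0, ω_c=1
ω_r = 1 − (12/54)(0−1) = 11/9
ω_r/ω_c = 11/9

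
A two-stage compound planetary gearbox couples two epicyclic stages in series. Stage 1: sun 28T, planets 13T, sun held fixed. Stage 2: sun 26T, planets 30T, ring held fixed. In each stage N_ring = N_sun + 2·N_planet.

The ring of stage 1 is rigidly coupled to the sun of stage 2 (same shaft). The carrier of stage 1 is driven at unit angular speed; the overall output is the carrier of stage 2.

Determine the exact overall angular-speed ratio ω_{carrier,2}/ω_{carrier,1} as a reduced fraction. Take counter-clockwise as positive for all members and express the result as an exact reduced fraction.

533/1512

Stage 1: N_ring = 28 + 2·13 = 54
Stage 1: 28(ω_s−ω_c) = −54(ω_r−ω_c),  ω_s=0, ω_c=1
Stage 1: ω_r = 1 − (28/54)(0−1) = 41/27
  ⇒ ω_r¹/ω_c¹ = 41/27
Stage 2: N_ring = 26 + 2·30 = 86
Stage 2: 26(ω_s−ω_c) = −86(ω_r−ω_c),  ω_r=0, ω_s=1
Stage 2: 26(1−ω_c) = −86(0−ω_c)  ⇒  112ω_c = 26  ⇒  ω_c = 13/56
  ⇒ ω_c²/ω_s² = 13/56
Coupling ω_s² = ω_r¹ ⇒ overall = 41/27 × 13/56 = 533/1512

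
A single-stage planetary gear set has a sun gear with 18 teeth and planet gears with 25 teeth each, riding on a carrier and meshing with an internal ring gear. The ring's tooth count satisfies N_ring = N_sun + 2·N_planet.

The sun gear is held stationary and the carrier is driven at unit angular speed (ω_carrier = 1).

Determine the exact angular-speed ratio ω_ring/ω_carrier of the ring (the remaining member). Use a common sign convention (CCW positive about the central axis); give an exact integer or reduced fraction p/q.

N_ring = 18 + 2·25 = 68
18(ω_s−ω_c) = −68(ω_r−ω_c),  ω_s=0, ω_c=1
ω_r = 1 − (18/68)(0−1) = 43/34
ω_r/ω_c = 43/34

43/34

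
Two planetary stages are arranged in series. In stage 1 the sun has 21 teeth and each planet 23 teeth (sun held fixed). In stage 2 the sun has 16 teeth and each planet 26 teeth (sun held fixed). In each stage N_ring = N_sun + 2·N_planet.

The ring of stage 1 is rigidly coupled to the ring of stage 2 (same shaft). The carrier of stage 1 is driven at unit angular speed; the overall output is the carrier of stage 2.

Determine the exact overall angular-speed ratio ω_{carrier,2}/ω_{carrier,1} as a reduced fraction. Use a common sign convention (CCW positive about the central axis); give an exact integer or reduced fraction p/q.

1496/1407

Stage 1: N_ring = 21 + 2·23 = 67
Stage 1: 21(ω_s−ω_c) = −67(ω_r−ω_c),  ω_s=0, ω_c=1
Stage 1: ω_r = 1 − (21/67)(0−1) = 88/67
  ⇒ ω_r¹/ω_c¹ = 88/67
Stage 2: N_ring = 16 + 2·26 = 68
Stage 2: 16(ω_s−ω_c) = −68(ω_r−ω_c),  ω_s=0, ω_r=1
Stage 2: 16(0−ω_c) = −68(1−ω_c)  ⇒  84ω_c = 68  ⇒  ω_c = 17/21
  ⇒ ω_c²/ω_r² = 17/21
Coupling ω_r² = ω_r¹ ⇒ overall = 88/67 × 17/21 = 1496/1407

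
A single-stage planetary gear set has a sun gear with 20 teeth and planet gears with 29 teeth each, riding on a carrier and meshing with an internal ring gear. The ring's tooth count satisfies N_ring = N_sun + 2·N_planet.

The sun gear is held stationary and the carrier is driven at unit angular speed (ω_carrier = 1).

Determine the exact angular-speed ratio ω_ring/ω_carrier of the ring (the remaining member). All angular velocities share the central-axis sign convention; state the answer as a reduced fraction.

N_ring = 20 + 2·29 = 78
20(ω_s−ω_c) = −78(ω_r−ω_c),  ω_s=0, ω_c=1
ω_r = 1 − (20/78)(0−1) = 49/39
ω_r/ω_c = 49/39

49/39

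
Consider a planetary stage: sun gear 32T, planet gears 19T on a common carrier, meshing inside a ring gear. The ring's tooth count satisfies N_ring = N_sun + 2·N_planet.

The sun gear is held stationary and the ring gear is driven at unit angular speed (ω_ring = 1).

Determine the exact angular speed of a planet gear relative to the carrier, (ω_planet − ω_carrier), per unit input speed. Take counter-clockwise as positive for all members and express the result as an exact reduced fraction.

N_ring = 32 + 2·19 = 70
32(ω_s−ω_c) = −70(ω_r−ω_c),  ω_s=0, ω_r=1
32(0−ω_c) = −70(1−ω_c)  ⇒  102ω_c = 70  ⇒  ω_c = 35/51
sun–planet: 32·(0−35/51) = −19·(ω_p−ω_c)  ⇒  ω_p−ω_c = −(32/19)·(-35/51) = 1120/969

1120/969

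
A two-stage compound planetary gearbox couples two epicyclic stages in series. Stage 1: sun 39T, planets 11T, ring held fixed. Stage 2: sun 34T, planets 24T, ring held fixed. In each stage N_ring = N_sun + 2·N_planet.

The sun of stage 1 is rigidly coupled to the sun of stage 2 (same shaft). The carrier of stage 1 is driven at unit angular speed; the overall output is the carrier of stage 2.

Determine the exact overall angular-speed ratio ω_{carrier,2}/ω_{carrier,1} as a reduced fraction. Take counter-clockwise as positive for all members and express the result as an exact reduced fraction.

850/1131

Stage 1: N_ring = 39 + 2·11 = 61
Stage 1: 39(ω_s−ω_c) = −61(ω_r−ω_c),  ω_r=0, ω_c=1
Stage 1: ω_s = 1 − (61/39)(0−1) = 100/39
  ⇒ ω_s¹/ω_c¹ = 100/39
Stage 2: N_ring = 34 + 2·24 = 82
Stage 2: 34(ω_s−ω_c) = −82(ω_r−ω_c),  ω_r=0, ω_s=1
Stage 2: 34(1−ω_c) = −82(0−ω_c)  ⇒  116ω_c = 34  ⇒  ω_c = 17/58
  ⇒ ω_c²/ω_s² = 17/58
Coupling ω_s² = ω_s¹ ⇒ overall = 100/39 × 17/58 = 850/1131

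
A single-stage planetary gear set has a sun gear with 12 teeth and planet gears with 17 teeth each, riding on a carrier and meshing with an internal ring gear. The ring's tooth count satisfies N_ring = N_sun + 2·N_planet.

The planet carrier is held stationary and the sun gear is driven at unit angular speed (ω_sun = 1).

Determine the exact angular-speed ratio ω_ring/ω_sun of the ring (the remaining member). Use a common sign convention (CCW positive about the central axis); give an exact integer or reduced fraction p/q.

-6/23

N_ring = 12 + 2·17 = 46
12(ω_s−ω_c) = −46(ω_r−ω_c),  ω_c=0, ω_s=1
ω_r = 0 − (12/46)(1−0) = -6/23
ω_r/ω_s = -6/23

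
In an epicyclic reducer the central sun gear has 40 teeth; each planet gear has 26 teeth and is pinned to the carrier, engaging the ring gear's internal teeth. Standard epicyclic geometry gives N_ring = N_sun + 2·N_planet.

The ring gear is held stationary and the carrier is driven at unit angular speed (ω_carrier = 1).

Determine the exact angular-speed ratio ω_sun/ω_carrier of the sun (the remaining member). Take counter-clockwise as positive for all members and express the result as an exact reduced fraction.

N_ring = 40 + 2·26 = 92
40(ω_s−ω_c) = −92(ω_r−ω_c),  ω_r=0, ω_c=1
ω_s = 1 − (92/40)(0−1) = 33/10
ω_s/ω_c = 33/10

33/10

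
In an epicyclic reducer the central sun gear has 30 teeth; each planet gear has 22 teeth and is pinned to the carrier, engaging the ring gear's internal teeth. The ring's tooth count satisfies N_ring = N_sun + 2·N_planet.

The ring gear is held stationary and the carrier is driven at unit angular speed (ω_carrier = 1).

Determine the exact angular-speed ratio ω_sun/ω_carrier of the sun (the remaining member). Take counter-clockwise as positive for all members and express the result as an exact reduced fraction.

N_ring = 30 + 2·22 = 74
30(ω_s−ω_c) = −74(ω_r−ω_c),  ω_r=0, ω_c=1
ω_s = 1 − (74/30)(0−1) = 52/15
ω_s/ω_c = 52/15

52/15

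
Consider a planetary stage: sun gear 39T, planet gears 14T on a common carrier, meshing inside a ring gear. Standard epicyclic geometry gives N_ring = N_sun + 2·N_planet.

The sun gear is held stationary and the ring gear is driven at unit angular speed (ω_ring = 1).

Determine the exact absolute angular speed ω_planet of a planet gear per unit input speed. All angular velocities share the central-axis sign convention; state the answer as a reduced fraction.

N_ring = 39 + 2·14 = 67
39(ω_s−ω_c) = −67(ω_r−ω_c),  ω_s=0, ω_r=1
39(0−ω_c) = −67(1−ω_c)  ⇒  106ω_c = 67  ⇒  ω_c = 67/106
sun–planet: 39·(0−67/106) = −14·(ω_p−ω_c)  ⇒  ω_p−ω_c = −(39/14)·(-67/106) = 2613/1484
ω_p = 67/106 + 2613/1484 = 67/28

67/28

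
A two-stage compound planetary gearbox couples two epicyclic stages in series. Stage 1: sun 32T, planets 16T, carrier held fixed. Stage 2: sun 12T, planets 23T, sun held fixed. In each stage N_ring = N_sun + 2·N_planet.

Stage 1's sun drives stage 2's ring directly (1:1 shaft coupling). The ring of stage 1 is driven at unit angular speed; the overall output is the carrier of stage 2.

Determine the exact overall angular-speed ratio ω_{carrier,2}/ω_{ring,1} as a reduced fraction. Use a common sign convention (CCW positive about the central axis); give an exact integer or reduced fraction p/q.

-58/35

Stage 1: N_ring = 32 + 2·16 = 64
Stage 1: 32(ω_s−ω_c) = −64(ω_r−ω_c),  ω_c=0, ω_r=1
Stage 1: ω_s = 0 − (64/32)(1−0) = -2
  ⇒ ω_s¹/ω_r¹ = -2
Stage 2: N_ring = 12 + 2·23 = 58
Stage 2: 12(ω_s−ω_c) = −58(ω_r−ω_c),  ω_s=0, ω_r=1
Stage 2: 12(0−ω_c) = −58(1−ω_c)  ⇒  70ω_c = 58  ⇒  ω_c = 29/35
  ⇒ ω_c²/ω_r² = 29/35
Coupling ω_r² = ω_s¹ ⇒ overall = -2 × 29/35 = -58/35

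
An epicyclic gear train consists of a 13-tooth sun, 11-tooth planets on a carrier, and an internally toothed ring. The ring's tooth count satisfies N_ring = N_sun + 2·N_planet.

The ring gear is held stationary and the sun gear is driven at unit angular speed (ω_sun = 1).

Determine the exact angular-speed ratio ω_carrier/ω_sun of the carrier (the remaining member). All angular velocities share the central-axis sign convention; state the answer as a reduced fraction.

N_ring = 13 + 2·11 = 35
13(ω_s−ω_c) = −35(ω_r−ω_c),  ω_r=0, ω_s=1
13(1−ω_c) = −35(0−ω_c)  ⇒  48ω_c = 13  ⇒  ω_c = 13/48
ω_c/ω_s = 13/48

13/48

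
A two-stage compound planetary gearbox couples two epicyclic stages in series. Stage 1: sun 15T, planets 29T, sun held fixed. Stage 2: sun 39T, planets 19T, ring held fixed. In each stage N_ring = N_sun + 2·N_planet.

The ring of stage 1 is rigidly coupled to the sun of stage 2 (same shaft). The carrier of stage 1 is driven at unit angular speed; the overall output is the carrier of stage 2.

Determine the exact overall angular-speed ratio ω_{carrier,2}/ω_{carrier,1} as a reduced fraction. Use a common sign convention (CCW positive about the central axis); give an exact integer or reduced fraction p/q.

858/2117

Stage 1: N_ring = 15 + 2·29 = 73
Stage 1: 15(ω_s−ω_c) = −73(ω_r−ω_c),  ω_s=0, ω_c=1
Stage 1: ω_r = 1 − (15/73)(0−1) = 88/73
  ⇒ ω_r¹/ω_c¹ = 88/73
Stage 2: N_ring = 39 + 2·19 = 77
Stage 2: 39(ω_s−ω_c) = −77(ω_r−ω_c),  ω_r=0, ω_s=1
Stage 2: 39(1−ω_c) = −77(0−ω_c)  ⇒  116ω_c = 39  ⇒  ω_c = 39/116
  ⇒ ω_c²/ω_s² = 39/116
Coupling ω_s² = ω_r¹ ⇒ overall = 88/73 × 39/116 = 858/2117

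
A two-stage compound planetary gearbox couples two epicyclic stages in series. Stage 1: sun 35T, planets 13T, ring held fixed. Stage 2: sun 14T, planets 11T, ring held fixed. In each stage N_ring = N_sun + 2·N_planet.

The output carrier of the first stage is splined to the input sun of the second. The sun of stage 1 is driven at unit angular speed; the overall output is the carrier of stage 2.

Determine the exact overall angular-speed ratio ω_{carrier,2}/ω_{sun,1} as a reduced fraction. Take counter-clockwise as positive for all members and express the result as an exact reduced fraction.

Stage 1: N_ring = 35 + 2·13 = 61
Stage 1: 35(ω_s−ω_c) = −61(ω_r−ω_c),  ω_r=0, ω_s=1
Stage 1: 35(1−ω_c) = −61(0−ω_c)  ⇒  96ω_c = 35  ⇒  ω_c = 35/96
  ⇒ ω_c¹/ω_s¹ = 35/96
Stage 2: N_ring = 14 + 2·11 = 36
Stage 2: 14(ω_s−ω_c) = −36(ω_r−ω_c),  ω_r=0, ω_s=1
Stage 2: 14(1−ω_c) = −36(0−ω_c)  ⇒  50ω_c = 14  ⇒  ω_c = 7/25
  ⇒ ω_c²/ω_s² = 7/25
Coupling ω_s² = ω_c¹ ⇒ overall = 35/96 × 7/25 = 49/480

49/480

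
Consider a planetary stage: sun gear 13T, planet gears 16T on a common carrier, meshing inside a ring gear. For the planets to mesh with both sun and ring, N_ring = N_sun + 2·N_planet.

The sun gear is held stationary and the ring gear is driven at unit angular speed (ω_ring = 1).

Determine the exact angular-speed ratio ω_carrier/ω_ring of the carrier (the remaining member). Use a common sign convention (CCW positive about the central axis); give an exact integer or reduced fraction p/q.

45/58

N_ring = 13 + 2·16 = 45
13(ω_s−ω_c) = −45(ω_r−ω_c),  ω_s=0, ω_r=1
13(0−ω_c) = −45(1−ω_c)  ⇒  58ω_c = 45  ⇒  ω_c = 45/58
ω_c/ω_r = 45/58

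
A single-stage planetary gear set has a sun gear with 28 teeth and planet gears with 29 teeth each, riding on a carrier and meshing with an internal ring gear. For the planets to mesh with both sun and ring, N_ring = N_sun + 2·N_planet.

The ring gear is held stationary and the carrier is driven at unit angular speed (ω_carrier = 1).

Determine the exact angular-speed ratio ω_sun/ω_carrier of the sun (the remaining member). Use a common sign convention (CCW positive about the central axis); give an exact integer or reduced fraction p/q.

57/14

N_ring = 28 + 2·29 = 86
28(ω_s−ω_c) = −86(ω_r−ω_c),  ω_r=0, ω_c=1
ω_s = 1 − (86/28)(0−1) = 57/14
ω_s/ω_c = 57/14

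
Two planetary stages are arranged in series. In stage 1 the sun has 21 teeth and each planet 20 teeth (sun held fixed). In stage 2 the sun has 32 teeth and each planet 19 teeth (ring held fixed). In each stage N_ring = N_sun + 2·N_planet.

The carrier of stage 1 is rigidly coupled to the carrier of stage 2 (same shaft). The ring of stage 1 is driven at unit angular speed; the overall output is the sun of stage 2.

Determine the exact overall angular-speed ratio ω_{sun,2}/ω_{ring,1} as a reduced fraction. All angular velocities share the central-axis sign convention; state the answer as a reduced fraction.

3111/1312

Stage 1: N_ring = 21 + 2·20 = 61
Stage 1: 21(ω_s−ω_c) = −61(ω_r−ω_c),  ω_s=0, ω_r=1
Stage 1: 21(0−ω_c) = −61(1−ω_c)  ⇒  82ω_c = 61  ⇒  ω_c = 61/82
  ⇒ ω_c¹/ω_r¹ = 61/82
Stage 2: N_ring = 32 + 2·19 = 70
Stage 2: 32(ω_s−ω_c) = −70(ω_r−ω_c),  ω_r=0, ω_c=1
Stage 2: ω_s = 1 − (70/32)(0−1) = 51/16
  ⇒ ω_s²/ω_c² = 51/16
Coupling ω_c² = ω_c¹ ⇒ overall = 61/82 × 51/16 = 3111/1312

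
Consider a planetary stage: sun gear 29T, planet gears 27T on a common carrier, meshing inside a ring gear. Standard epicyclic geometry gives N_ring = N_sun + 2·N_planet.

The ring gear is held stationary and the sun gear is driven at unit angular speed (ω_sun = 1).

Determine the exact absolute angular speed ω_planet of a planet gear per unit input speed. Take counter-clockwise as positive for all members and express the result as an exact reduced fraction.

N_ring = 29 + 2·27 = 83
29(ω_s−ω_c) = −83(ω_r−ω_c),  ω_r=0, ω_s=1
29(1−ω_c) = −83(0−ω_c)  ⇒  112ω_c = 29  ⇒  ω_c = 29/112
sun–planet: 29·(1−29/112) = −27·(ω_p−ω_c)  ⇒  ω_p−ω_c = −(29/27)·(83/112) = -2407/3024
ω_p = 29/112 − 2407/3024 = -29/54

-29/54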